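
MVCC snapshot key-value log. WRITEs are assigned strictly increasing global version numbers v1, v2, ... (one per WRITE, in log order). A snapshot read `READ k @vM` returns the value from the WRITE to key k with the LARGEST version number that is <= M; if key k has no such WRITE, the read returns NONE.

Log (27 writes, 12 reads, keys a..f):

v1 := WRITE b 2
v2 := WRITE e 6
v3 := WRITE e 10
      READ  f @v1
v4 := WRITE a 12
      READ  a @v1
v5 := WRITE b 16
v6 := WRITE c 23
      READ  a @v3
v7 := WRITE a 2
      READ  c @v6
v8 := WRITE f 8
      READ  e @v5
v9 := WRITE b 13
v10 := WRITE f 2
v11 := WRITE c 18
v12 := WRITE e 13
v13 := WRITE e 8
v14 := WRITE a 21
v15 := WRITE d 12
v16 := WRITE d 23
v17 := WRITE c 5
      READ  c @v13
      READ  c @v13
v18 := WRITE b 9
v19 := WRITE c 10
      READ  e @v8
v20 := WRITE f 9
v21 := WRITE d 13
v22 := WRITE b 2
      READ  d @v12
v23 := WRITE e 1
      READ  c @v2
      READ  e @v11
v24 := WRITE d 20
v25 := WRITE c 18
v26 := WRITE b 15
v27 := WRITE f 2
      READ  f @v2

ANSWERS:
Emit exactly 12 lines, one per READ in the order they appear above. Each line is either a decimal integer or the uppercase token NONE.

v1: WRITE b=2  (b history now [(1, 2)])
v2: WRITE e=6  (e history now [(2, 6)])
v3: WRITE e=10  (e history now [(2, 6), (3, 10)])
READ f @v1: history=[] -> no version <= 1 -> NONE
v4: WRITE a=12  (a history now [(4, 12)])
READ a @v1: history=[(4, 12)] -> no version <= 1 -> NONE
v5: WRITE b=16  (b history now [(1, 2), (5, 16)])
v6: WRITE c=23  (c history now [(6, 23)])
READ a @v3: history=[(4, 12)] -> no version <= 3 -> NONE
v7: WRITE a=2  (a history now [(4, 12), (7, 2)])
READ c @v6: history=[(6, 23)] -> pick v6 -> 23
v8: WRITE f=8  (f history now [(8, 8)])
READ e @v5: history=[(2, 6), (3, 10)] -> pick v3 -> 10
v9: WRITE b=13  (b history now [(1, 2), (5, 16), (9, 13)])
v10: WRITE f=2  (f history now [(8, 8), (10, 2)])
v11: WRITE c=18  (c history now [(6, 23), (11, 18)])
v12: WRITE e=13  (e history now [(2, 6), (3, 10), (12, 13)])
v13: WRITE e=8  (e history now [(2, 6), (3, 10), (12, 13), (13, 8)])
v14: WRITE a=21  (a history now [(4, 12), (7, 2), (14, 21)])
v15: WRITE d=12  (d history now [(15, 12)])
v16: WRITE d=23  (d history now [(15, 12), (16, 23)])
v17: WRITE c=5  (c history now [(6, 23), (11, 18), (17, 5)])
READ c @v13: history=[(6, 23), (11, 18), (17, 5)] -> pick v11 -> 18
READ c @v13: history=[(6, 23), (11, 18), (17, 5)] -> pick v11 -> 18
v18: WRITE b=9  (b history now [(1, 2), (5, 16), (9, 13), (18, 9)])
v19: WRITE c=10  (c history now [(6, 23), (11, 18), (17, 5), (19, 10)])
READ e @v8: history=[(2, 6), (3, 10), (12, 13), (13, 8)] -> pick v3 -> 10
v20: WRITE f=9  (f history now [(8, 8), (10, 2), (20, 9)])
v21: WRITE d=13  (d history now [(15, 12), (16, 23), (21, 13)])
v22: WRITE b=2  (b history now [(1, 2), (5, 16), (9, 13), (18, 9), (22, 2)])
READ d @v12: history=[(15, 12), (16, 23), (21, 13)] -> no version <= 12 -> NONE
v23: WRITE e=1  (e history now [(2, 6), (3, 10), (12, 13), (13, 8), (23, 1)])
READ c @v2: history=[(6, 23), (11, 18), (17, 5), (19, 10)] -> no version <= 2 -> NONE
READ e @v11: history=[(2, 6), (3, 10), (12, 13), (13, 8), (23, 1)] -> pick v3 -> 10
v24: WRITE d=20  (d history now [(15, 12), (16, 23), (21, 13), (24, 20)])
v25: WRITE c=18  (c history now [(6, 23), (11, 18), (17, 5), (19, 10), (25, 18)])
v26: WRITE b=15  (b history now [(1, 2), (5, 16), (9, 13), (18, 9), (22, 2), (26, 15)])
v27: WRITE f=2  (f history now [(8, 8), (10, 2), (20, 9), (27, 2)])
READ f @v2: history=[(8, 8), (10, 2), (20, 9), (27, 2)] -> no version <= 2 -> NONE

Answer: NONE
NONE
NONE
23
10
18
18
10
NONE
NONE
10
NONE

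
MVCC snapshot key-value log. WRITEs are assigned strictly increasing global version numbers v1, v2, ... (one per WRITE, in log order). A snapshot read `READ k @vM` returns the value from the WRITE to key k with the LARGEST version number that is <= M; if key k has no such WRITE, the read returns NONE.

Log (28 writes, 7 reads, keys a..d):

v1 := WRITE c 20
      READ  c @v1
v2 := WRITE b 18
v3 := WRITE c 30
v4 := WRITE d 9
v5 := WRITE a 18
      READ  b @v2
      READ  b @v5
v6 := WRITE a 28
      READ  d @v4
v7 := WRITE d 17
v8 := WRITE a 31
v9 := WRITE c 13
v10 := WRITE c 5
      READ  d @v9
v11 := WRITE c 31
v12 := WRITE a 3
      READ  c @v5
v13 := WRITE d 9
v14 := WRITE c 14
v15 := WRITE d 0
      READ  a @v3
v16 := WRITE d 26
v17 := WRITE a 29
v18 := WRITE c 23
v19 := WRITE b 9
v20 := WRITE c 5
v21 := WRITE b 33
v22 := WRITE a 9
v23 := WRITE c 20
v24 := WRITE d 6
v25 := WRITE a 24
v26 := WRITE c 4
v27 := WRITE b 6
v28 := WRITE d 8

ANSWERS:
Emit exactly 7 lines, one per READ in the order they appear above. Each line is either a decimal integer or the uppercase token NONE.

v1: WRITE c=20  (c history now [(1, 20)])
READ c @v1: history=[(1, 20)] -> pick v1 -> 20
v2: WRITE b=18  (b history now [(2, 18)])
v3: WRITE c=30  (c history now [(1, 20), (3, 30)])
v4: WRITE d=9  (d history now [(4, 9)])
v5: WRITE a=18  (a history now [(5, 18)])
READ b @v2: history=[(2, 18)] -> pick v2 -> 18
READ b @v5: history=[(2, 18)] -> pick v2 -> 18
v6: WRITE a=28  (a history now [(5, 18), (6, 28)])
READ d @v4: history=[(4, 9)] -> pick v4 -> 9
v7: WRITE d=17  (d history now [(4, 9), (7, 17)])
v8: WRITE a=31  (a history now [(5, 18), (6, 28), (8, 31)])
v9: WRITE c=13  (c history now [(1, 20), (3, 30), (9, 13)])
v10: WRITE c=5  (c history now [(1, 20), (3, 30), (9, 13), (10, 5)])
READ d @v9: history=[(4, 9), (7, 17)] -> pick v7 -> 17
v11: WRITE c=31  (c history now [(1, 20), (3, 30), (9, 13), (10, 5), (11, 31)])
v12: WRITE a=3  (a history now [(5, 18), (6, 28), (8, 31), (12, 3)])
READ c @v5: history=[(1, 20), (3, 30), (9, 13), (10, 5), (11, 31)] -> pick v3 -> 30
v13: WRITE d=9  (d history now [(4, 9), (7, 17), (13, 9)])
v14: WRITE c=14  (c history now [(1, 20), (3, 30), (9, 13), (10, 5), (11, 31), (14, 14)])
v15: WRITE d=0  (d history now [(4, 9), (7, 17), (13, 9), (15, 0)])
READ a @v3: history=[(5, 18), (6, 28), (8, 31), (12, 3)] -> no version <= 3 -> NONE
v16: WRITE d=26  (d history now [(4, 9), (7, 17), (13, 9), (15, 0), (16, 26)])
v17: WRITE a=29  (a history now [(5, 18), (6, 28), (8, 31), (12, 3), (17, 29)])
v18: WRITE c=23  (c history now [(1, 20), (3, 30), (9, 13), (10, 5), (11, 31), (14, 14), (18, 23)])
v19: WRITE b=9  (b history now [(2, 18), (19, 9)])
v20: WRITE c=5  (c history now [(1, 20), (3, 30), (9, 13), (10, 5), (11, 31), (14, 14), (18, 23), (20, 5)])
v21: WRITE b=33  (b history now [(2, 18), (19, 9), (21, 33)])
v22: WRITE a=9  (a history now [(5, 18), (6, 28), (8, 31), (12, 3), (17, 29), (22, 9)])
v23: WRITE c=20  (c history now [(1, 20), (3, 30), (9, 13), (10, 5), (11, 31), (14, 14), (18, 23), (20, 5), (23, 20)])
v24: WRITE d=6  (d history now [(4, 9), (7, 17), (13, 9), (15, 0), (16, 26), (24, 6)])
v25: WRITE a=24  (a history now [(5, 18), (6, 28), (8, 31), (12, 3), (17, 29), (22, 9), (25, 24)])
v26: WRITE c=4  (c history now [(1, 20), (3, 30), (9, 13), (10, 5), (11, 31), (14, 14), (18, 23), (20, 5), (23, 20), (26, 4)])
v27: WRITE b=6  (b history now [(2, 18), (19, 9), (21, 33), (27, 6)])
v28: WRITE d=8  (d history now [(4, 9), (7, 17), (13, 9), (15, 0), (16, 26), (24, 6), (28, 8)])

Answer: 20
18
18
9
17
30
NONE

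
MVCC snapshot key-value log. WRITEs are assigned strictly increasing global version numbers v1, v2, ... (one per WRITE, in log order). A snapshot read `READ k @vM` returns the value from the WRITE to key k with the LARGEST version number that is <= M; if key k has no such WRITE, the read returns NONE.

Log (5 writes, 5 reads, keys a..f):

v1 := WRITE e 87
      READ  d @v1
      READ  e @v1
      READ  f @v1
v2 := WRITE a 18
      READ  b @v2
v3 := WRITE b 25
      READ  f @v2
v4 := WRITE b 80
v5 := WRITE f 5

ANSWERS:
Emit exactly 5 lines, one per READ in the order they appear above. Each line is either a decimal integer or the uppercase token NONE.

Answer: NONE
87
NONE
NONE
NONE

Derivation:
v1: WRITE e=87  (e history now [(1, 87)])
READ d @v1: history=[] -> no version <= 1 -> NONE
READ e @v1: history=[(1, 87)] -> pick v1 -> 87
READ f @v1: history=[] -> no version <= 1 -> NONE
v2: WRITE a=18  (a history now [(2, 18)])
READ b @v2: history=[] -> no version <= 2 -> NONE
v3: WRITE b=25  (b history now [(3, 25)])
READ f @v2: history=[] -> no version <= 2 -> NONE
v4: WRITE b=80  (b history now [(3, 25), (4, 80)])
v5: WRITE f=5  (f history now [(5, 5)])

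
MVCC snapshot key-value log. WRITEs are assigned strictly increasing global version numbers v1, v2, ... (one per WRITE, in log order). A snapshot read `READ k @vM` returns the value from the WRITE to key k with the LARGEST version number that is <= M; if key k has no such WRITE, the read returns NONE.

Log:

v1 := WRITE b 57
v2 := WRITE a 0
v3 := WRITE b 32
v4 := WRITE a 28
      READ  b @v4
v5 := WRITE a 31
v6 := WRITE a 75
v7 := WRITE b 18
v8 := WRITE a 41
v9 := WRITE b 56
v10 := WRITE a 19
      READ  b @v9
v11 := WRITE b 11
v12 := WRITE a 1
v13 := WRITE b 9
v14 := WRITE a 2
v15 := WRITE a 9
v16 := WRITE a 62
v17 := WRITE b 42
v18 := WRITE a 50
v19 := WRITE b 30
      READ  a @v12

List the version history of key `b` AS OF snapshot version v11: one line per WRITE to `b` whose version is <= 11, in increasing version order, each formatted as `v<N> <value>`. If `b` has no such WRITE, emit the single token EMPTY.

Scan writes for key=b with version <= 11:
  v1 WRITE b 57 -> keep
  v2 WRITE a 0 -> skip
  v3 WRITE b 32 -> keep
  v4 WRITE a 28 -> skip
  v5 WRITE a 31 -> skip
  v6 WRITE a 75 -> skip
  v7 WRITE b 18 -> keep
  v8 WRITE a 41 -> skip
  v9 WRITE b 56 -> keep
  v10 WRITE a 19 -> skip
  v11 WRITE b 11 -> keep
  v12 WRITE a 1 -> skip
  v13 WRITE b 9 -> drop (> snap)
  v14 WRITE a 2 -> skip
  v15 WRITE a 9 -> skip
  v16 WRITE a 62 -> skip
  v17 WRITE b 42 -> drop (> snap)
  v18 WRITE a 50 -> skip
  v19 WRITE b 30 -> drop (> snap)
Collected: [(1, 57), (3, 32), (7, 18), (9, 56), (11, 11)]

Answer: v1 57
v3 32
v7 18
v9 56
v11 11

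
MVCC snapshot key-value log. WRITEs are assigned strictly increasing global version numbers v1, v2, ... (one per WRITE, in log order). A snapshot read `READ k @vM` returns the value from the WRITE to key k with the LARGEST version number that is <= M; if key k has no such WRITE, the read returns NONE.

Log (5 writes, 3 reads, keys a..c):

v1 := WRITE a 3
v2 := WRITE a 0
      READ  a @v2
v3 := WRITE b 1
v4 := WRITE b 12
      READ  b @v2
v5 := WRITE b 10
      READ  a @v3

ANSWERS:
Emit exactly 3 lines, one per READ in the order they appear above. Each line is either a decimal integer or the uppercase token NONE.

v1: WRITE a=3  (a history now [(1, 3)])
v2: WRITE a=0  (a history now [(1, 3), (2, 0)])
READ a @v2: history=[(1, 3), (2, 0)] -> pick v2 -> 0
v3: WRITE b=1  (b history now [(3, 1)])
v4: WRITE b=12  (b history now [(3, 1), (4, 12)])
READ b @v2: history=[(3, 1), (4, 12)] -> no version <= 2 -> NONE
v5: WRITE b=10  (b history now [(3, 1), (4, 12), (5, 10)])
READ a @v3: history=[(1, 3), (2, 0)] -> pick v2 -> 0

Answer: 0
NONE
0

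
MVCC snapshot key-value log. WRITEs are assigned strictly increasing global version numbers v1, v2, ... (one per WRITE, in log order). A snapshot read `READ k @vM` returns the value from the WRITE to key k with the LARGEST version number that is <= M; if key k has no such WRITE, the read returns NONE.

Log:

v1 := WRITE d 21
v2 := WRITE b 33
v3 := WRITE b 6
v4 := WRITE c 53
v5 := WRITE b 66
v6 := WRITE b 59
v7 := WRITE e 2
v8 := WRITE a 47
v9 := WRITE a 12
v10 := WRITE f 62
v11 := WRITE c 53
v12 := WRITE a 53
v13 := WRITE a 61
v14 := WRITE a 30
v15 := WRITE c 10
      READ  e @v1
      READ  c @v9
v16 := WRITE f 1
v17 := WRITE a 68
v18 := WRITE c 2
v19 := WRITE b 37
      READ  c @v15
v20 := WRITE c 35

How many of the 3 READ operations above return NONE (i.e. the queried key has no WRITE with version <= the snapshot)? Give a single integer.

v1: WRITE d=21  (d history now [(1, 21)])
v2: WRITE b=33  (b history now [(2, 33)])
v3: WRITE b=6  (b history now [(2, 33), (3, 6)])
v4: WRITE c=53  (c history now [(4, 53)])
v5: WRITE b=66  (b history now [(2, 33), (3, 6), (5, 66)])
v6: WRITE b=59  (b history now [(2, 33), (3, 6), (5, 66), (6, 59)])
v7: WRITE e=2  (e history now [(7, 2)])
v8: WRITE a=47  (a history now [(8, 47)])
v9: WRITE a=12  (a history now [(8, 47), (9, 12)])
v10: WRITE f=62  (f history now [(10, 62)])
v11: WRITE c=53  (c history now [(4, 53), (11, 53)])
v12: WRITE a=53  (a history now [(8, 47), (9, 12), (12, 53)])
v13: WRITE a=61  (a history now [(8, 47), (9, 12), (12, 53), (13, 61)])
v14: WRITE a=30  (a history now [(8, 47), (9, 12), (12, 53), (13, 61), (14, 30)])
v15: WRITE c=10  (c history now [(4, 53), (11, 53), (15, 10)])
READ e @v1: history=[(7, 2)] -> no version <= 1 -> NONE
READ c @v9: history=[(4, 53), (11, 53), (15, 10)] -> pick v4 -> 53
v16: WRITE f=1  (f history now [(10, 62), (16, 1)])
v17: WRITE a=68  (a history now [(8, 47), (9, 12), (12, 53), (13, 61), (14, 30), (17, 68)])
v18: WRITE c=2  (c history now [(4, 53), (11, 53), (15, 10), (18, 2)])
v19: WRITE b=37  (b history now [(2, 33), (3, 6), (5, 66), (6, 59), (19, 37)])
READ c @v15: history=[(4, 53), (11, 53), (15, 10), (18, 2)] -> pick v15 -> 10
v20: WRITE c=35  (c history now [(4, 53), (11, 53), (15, 10), (18, 2), (20, 35)])
Read results in order: ['NONE', '53', '10']
NONE count = 1

Answer: 1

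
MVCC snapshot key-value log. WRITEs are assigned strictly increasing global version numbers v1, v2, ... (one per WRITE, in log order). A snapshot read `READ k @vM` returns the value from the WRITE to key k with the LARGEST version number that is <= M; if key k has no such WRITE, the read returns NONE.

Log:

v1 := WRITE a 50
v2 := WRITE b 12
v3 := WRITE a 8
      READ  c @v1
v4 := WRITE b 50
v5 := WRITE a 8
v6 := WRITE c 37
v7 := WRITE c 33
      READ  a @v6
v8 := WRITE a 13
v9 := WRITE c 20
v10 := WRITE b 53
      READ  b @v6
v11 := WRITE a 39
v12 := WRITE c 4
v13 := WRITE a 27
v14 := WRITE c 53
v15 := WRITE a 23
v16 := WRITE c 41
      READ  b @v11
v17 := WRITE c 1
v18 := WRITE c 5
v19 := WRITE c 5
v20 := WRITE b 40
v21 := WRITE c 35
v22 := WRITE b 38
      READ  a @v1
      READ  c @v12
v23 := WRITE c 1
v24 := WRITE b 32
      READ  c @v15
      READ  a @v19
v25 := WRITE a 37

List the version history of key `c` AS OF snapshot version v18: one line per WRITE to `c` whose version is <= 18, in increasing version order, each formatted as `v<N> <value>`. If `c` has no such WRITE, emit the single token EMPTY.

Scan writes for key=c with version <= 18:
  v1 WRITE a 50 -> skip
  v2 WRITE b 12 -> skip
  v3 WRITE a 8 -> skip
  v4 WRITE b 50 -> skip
  v5 WRITE a 8 -> skip
  v6 WRITE c 37 -> keep
  v7 WRITE c 33 -> keep
  v8 WRITE a 13 -> skip
  v9 WRITE c 20 -> keep
  v10 WRITE b 53 -> skip
  v11 WRITE a 39 -> skip
  v12 WRITE c 4 -> keep
  v13 WRITE a 27 -> skip
  v14 WRITE c 53 -> keep
  v15 WRITE a 23 -> skip
  v16 WRITE c 41 -> keep
  v17 WRITE c 1 -> keep
  v18 WRITE c 5 -> keep
  v19 WRITE c 5 -> drop (> snap)
  v20 WRITE b 40 -> skip
  v21 WRITE c 35 -> drop (> snap)
  v22 WRITE b 38 -> skip
  v23 WRITE c 1 -> drop (> snap)
  v24 WRITE b 32 -> skip
  v25 WRITE a 37 -> skip
Collected: [(6, 37), (7, 33), (9, 20), (12, 4), (14, 53), (16, 41), (17, 1), (18, 5)]

Answer: v6 37
v7 33
v9 20
v12 4
v14 53
v16 41
v17 1
v18 5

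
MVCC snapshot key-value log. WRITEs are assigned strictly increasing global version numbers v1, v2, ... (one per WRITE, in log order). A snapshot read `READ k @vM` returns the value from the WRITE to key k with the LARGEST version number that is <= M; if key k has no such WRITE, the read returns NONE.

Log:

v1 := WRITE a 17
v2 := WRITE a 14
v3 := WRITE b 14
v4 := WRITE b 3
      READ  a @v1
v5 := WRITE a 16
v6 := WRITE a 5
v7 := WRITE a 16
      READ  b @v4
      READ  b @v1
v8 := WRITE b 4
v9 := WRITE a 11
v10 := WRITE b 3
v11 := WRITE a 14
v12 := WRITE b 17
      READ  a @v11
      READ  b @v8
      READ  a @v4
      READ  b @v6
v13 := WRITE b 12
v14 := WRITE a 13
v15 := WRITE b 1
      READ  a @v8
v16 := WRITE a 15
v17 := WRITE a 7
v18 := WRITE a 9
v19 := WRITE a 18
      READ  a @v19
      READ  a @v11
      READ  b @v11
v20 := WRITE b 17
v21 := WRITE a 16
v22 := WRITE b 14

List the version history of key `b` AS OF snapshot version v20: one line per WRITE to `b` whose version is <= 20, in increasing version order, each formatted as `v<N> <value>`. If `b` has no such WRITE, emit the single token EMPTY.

Answer: v3 14
v4 3
v8 4
v10 3
v12 17
v13 12
v15 1
v20 17

Derivation:
Scan writes for key=b with version <= 20:
  v1 WRITE a 17 -> skip
  v2 WRITE a 14 -> skip
  v3 WRITE b 14 -> keep
  v4 WRITE b 3 -> keep
  v5 WRITE a 16 -> skip
  v6 WRITE a 5 -> skip
  v7 WRITE a 16 -> skip
  v8 WRITE b 4 -> keep
  v9 WRITE a 11 -> skip
  v10 WRITE b 3 -> keep
  v11 WRITE a 14 -> skip
  v12 WRITE b 17 -> keep
  v13 WRITE b 12 -> keep
  v14 WRITE a 13 -> skip
  v15 WRITE b 1 -> keep
  v16 WRITE a 15 -> skip
  v17 WRITE a 7 -> skip
  v18 WRITE a 9 -> skip
  v19 WRITE a 18 -> skip
  v20 WRITE b 17 -> keep
  v21 WRITE a 16 -> skip
  v22 WRITE b 14 -> drop (> snap)
Collected: [(3, 14), (4, 3), (8, 4), (10, 3), (12, 17), (13, 12), (15, 1), (20, 17)]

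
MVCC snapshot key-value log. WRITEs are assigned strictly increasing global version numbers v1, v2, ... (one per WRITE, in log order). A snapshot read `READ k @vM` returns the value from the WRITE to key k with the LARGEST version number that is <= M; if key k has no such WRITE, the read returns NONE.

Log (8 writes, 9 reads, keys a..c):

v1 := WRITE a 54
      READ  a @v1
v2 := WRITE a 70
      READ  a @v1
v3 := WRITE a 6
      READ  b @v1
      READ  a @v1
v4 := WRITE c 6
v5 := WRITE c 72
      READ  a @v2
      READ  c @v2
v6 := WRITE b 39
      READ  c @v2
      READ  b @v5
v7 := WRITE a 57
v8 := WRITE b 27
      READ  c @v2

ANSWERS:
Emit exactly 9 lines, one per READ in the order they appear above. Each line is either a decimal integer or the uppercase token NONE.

Answer: 54
54
NONE
54
70
NONE
NONE
NONE
NONE

Derivation:
v1: WRITE a=54  (a history now [(1, 54)])
READ a @v1: history=[(1, 54)] -> pick v1 -> 54
v2: WRITE a=70  (a history now [(1, 54), (2, 70)])
READ a @v1: history=[(1, 54), (2, 70)] -> pick v1 -> 54
v3: WRITE a=6  (a history now [(1, 54), (2, 70), (3, 6)])
READ b @v1: history=[] -> no version <= 1 -> NONE
READ a @v1: history=[(1, 54), (2, 70), (3, 6)] -> pick v1 -> 54
v4: WRITE c=6  (c history now [(4, 6)])
v5: WRITE c=72  (c history now [(4, 6), (5, 72)])
READ a @v2: history=[(1, 54), (2, 70), (3, 6)] -> pick v2 -> 70
READ c @v2: history=[(4, 6), (5, 72)] -> no version <= 2 -> NONE
v6: WRITE b=39  (b history now [(6, 39)])
READ c @v2: history=[(4, 6), (5, 72)] -> no version <= 2 -> NONE
READ b @v5: history=[(6, 39)] -> no version <= 5 -> NONE
v7: WRITE a=57  (a history now [(1, 54), (2, 70), (3, 6), (7, 57)])
v8: WRITE b=27  (b history now [(6, 39), (8, 27)])
READ c @v2: history=[(4, 6), (5, 72)] -> no version <= 2 -> NONE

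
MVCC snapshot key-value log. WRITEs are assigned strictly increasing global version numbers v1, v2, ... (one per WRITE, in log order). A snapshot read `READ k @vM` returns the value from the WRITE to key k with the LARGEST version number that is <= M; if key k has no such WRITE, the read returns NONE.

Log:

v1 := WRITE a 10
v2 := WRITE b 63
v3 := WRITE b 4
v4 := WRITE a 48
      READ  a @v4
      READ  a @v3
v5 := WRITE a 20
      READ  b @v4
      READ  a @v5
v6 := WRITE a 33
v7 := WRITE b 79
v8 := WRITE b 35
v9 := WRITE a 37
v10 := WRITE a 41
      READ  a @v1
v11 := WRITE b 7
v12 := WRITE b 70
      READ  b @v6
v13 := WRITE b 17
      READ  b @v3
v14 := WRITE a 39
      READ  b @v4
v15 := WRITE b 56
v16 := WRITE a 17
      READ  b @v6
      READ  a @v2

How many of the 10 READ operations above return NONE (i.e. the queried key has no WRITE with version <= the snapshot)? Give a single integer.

Answer: 0

Derivation:
v1: WRITE a=10  (a history now [(1, 10)])
v2: WRITE b=63  (b history now [(2, 63)])
v3: WRITE b=4  (b history now [(2, 63), (3, 4)])
v4: WRITE a=48  (a history now [(1, 10), (4, 48)])
READ a @v4: history=[(1, 10), (4, 48)] -> pick v4 -> 48
READ a @v3: history=[(1, 10), (4, 48)] -> pick v1 -> 10
v5: WRITE a=20  (a history now [(1, 10), (4, 48), (5, 20)])
READ b @v4: history=[(2, 63), (3, 4)] -> pick v3 -> 4
READ a @v5: history=[(1, 10), (4, 48), (5, 20)] -> pick v5 -> 20
v6: WRITE a=33  (a history now [(1, 10), (4, 48), (5, 20), (6, 33)])
v7: WRITE b=79  (b history now [(2, 63), (3, 4), (7, 79)])
v8: WRITE b=35  (b history now [(2, 63), (3, 4), (7, 79), (8, 35)])
v9: WRITE a=37  (a history now [(1, 10), (4, 48), (5, 20), (6, 33), (9, 37)])
v10: WRITE a=41  (a history now [(1, 10), (4, 48), (5, 20), (6, 33), (9, 37), (10, 41)])
READ a @v1: history=[(1, 10), (4, 48), (5, 20), (6, 33), (9, 37), (10, 41)] -> pick v1 -> 10
v11: WRITE b=7  (b history now [(2, 63), (3, 4), (7, 79), (8, 35), (11, 7)])
v12: WRITE b=70  (b history now [(2, 63), (3, 4), (7, 79), (8, 35), (11, 7), (12, 70)])
READ b @v6: history=[(2, 63), (3, 4), (7, 79), (8, 35), (11, 7), (12, 70)] -> pick v3 -> 4
v13: WRITE b=17  (b history now [(2, 63), (3, 4), (7, 79), (8, 35), (11, 7), (12, 70), (13, 17)])
READ b @v3: history=[(2, 63), (3, 4), (7, 79), (8, 35), (11, 7), (12, 70), (13, 17)] -> pick v3 -> 4
v14: WRITE a=39  (a history now [(1, 10), (4, 48), (5, 20), (6, 33), (9, 37), (10, 41), (14, 39)])
READ b @v4: history=[(2, 63), (3, 4), (7, 79), (8, 35), (11, 7), (12, 70), (13, 17)] -> pick v3 -> 4
v15: WRITE b=56  (b history now [(2, 63), (3, 4), (7, 79), (8, 35), (11, 7), (12, 70), (13, 17), (15, 56)])
v16: WRITE a=17  (a history now [(1, 10), (4, 48), (5, 20), (6, 33), (9, 37), (10, 41), (14, 39), (16, 17)])
READ b @v6: history=[(2, 63), (3, 4), (7, 79), (8, 35), (11, 7), (12, 70), (13, 17), (15, 56)] -> pick v3 -> 4
READ a @v2: history=[(1, 10), (4, 48), (5, 20), (6, 33), (9, 37), (10, 41), (14, 39), (16, 17)] -> pick v1 -> 10
Read results in order: ['48', '10', '4', '20', '10', '4', '4', '4', '4', '10']
NONE count = 0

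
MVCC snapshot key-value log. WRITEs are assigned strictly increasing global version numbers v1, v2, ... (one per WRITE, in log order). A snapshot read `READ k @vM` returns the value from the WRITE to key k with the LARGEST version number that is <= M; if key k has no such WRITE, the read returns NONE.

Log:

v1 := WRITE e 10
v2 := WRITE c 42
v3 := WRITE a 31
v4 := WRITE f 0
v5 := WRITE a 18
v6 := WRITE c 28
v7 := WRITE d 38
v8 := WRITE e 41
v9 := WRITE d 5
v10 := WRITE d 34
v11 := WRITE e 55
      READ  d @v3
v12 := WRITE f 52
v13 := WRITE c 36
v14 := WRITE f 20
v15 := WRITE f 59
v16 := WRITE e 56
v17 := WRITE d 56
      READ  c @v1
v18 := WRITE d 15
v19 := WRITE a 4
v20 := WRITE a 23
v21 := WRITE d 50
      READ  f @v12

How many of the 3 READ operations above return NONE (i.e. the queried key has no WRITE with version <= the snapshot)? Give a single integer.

v1: WRITE e=10  (e history now [(1, 10)])
v2: WRITE c=42  (c history now [(2, 42)])
v3: WRITE a=31  (a history now [(3, 31)])
v4: WRITE f=0  (f history now [(4, 0)])
v5: WRITE a=18  (a history now [(3, 31), (5, 18)])
v6: WRITE c=28  (c history now [(2, 42), (6, 28)])
v7: WRITE d=38  (d history now [(7, 38)])
v8: WRITE e=41  (e history now [(1, 10), (8, 41)])
v9: WRITE d=5  (d history now [(7, 38), (9, 5)])
v10: WRITE d=34  (d history now [(7, 38), (9, 5), (10, 34)])
v11: WRITE e=55  (e history now [(1, 10), (8, 41), (11, 55)])
READ d @v3: history=[(7, 38), (9, 5), (10, 34)] -> no version <= 3 -> NONE
v12: WRITE f=52  (f history now [(4, 0), (12, 52)])
v13: WRITE c=36  (c history now [(2, 42), (6, 28), (13, 36)])
v14: WRITE f=20  (f history now [(4, 0), (12, 52), (14, 20)])
v15: WRITE f=59  (f history now [(4, 0), (12, 52), (14, 20), (15, 59)])
v16: WRITE e=56  (e history now [(1, 10), (8, 41), (11, 55), (16, 56)])
v17: WRITE d=56  (d history now [(7, 38), (9, 5), (10, 34), (17, 56)])
READ c @v1: history=[(2, 42), (6, 28), (13, 36)] -> no version <= 1 -> NONE
v18: WRITE d=15  (d history now [(7, 38), (9, 5), (10, 34), (17, 56), (18, 15)])
v19: WRITE a=4  (a history now [(3, 31), (5, 18), (19, 4)])
v20: WRITE a=23  (a history now [(3, 31), (5, 18), (19, 4), (20, 23)])
v21: WRITE d=50  (d history now [(7, 38), (9, 5), (10, 34), (17, 56), (18, 15), (21, 50)])
READ f @v12: history=[(4, 0), (12, 52), (14, 20), (15, 59)] -> pick v12 -> 52
Read results in order: ['NONE', 'NONE', '52']
NONE count = 2

Answer: 2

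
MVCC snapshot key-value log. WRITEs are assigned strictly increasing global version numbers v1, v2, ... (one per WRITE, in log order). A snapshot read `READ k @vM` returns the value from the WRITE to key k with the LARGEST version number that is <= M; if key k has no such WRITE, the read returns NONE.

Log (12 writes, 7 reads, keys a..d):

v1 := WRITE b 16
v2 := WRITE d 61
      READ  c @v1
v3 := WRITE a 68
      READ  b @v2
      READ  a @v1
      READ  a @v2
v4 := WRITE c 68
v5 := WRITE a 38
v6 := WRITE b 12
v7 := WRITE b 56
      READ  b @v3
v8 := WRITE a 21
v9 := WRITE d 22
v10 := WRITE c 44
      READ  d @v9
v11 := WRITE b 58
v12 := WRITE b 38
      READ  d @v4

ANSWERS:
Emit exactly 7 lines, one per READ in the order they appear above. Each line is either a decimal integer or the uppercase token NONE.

v1: WRITE b=16  (b history now [(1, 16)])
v2: WRITE d=61  (d history now [(2, 61)])
READ c @v1: history=[] -> no version <= 1 -> NONE
v3: WRITE a=68  (a history now [(3, 68)])
READ b @v2: history=[(1, 16)] -> pick v1 -> 16
READ a @v1: history=[(3, 68)] -> no version <= 1 -> NONE
READ a @v2: history=[(3, 68)] -> no version <= 2 -> NONE
v4: WRITE c=68  (c history now [(4, 68)])
v5: WRITE a=38  (a history now [(3, 68), (5, 38)])
v6: WRITE b=12  (b history now [(1, 16), (6, 12)])
v7: WRITE b=56  (b history now [(1, 16), (6, 12), (7, 56)])
READ b @v3: history=[(1, 16), (6, 12), (7, 56)] -> pick v1 -> 16
v8: WRITE a=21  (a history now [(3, 68), (5, 38), (8, 21)])
v9: WRITE d=22  (d history now [(2, 61), (9, 22)])
v10: WRITE c=44  (c history now [(4, 68), (10, 44)])
READ d @v9: history=[(2, 61), (9, 22)] -> pick v9 -> 22
v11: WRITE b=58  (b history now [(1, 16), (6, 12), (7, 56), (11, 58)])
v12: WRITE b=38  (b history now [(1, 16), (6, 12), (7, 56), (11, 58), (12, 38)])
READ d @v4: history=[(2, 61), (9, 22)] -> pick v2 -> 61

Answer: NONE
16
NONE
NONE
16
22
61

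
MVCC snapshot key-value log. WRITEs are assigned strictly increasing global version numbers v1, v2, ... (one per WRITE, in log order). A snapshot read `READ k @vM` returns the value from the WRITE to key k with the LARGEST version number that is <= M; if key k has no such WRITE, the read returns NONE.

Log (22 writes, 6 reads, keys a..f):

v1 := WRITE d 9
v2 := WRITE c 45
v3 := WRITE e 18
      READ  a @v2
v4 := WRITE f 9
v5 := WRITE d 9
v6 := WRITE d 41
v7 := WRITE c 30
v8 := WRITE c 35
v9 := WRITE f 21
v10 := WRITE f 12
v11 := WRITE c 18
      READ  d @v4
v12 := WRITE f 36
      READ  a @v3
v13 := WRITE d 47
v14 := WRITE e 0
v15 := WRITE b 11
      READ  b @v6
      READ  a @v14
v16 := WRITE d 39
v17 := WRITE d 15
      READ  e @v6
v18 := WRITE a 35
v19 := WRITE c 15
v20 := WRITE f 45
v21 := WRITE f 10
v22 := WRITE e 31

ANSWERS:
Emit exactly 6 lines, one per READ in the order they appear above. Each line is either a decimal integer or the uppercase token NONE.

v1: WRITE d=9  (d history now [(1, 9)])
v2: WRITE c=45  (c history now [(2, 45)])
v3: WRITE e=18  (e history now [(3, 18)])
READ a @v2: history=[] -> no version <= 2 -> NONE
v4: WRITE f=9  (f history now [(4, 9)])
v5: WRITE d=9  (d history now [(1, 9), (5, 9)])
v6: WRITE d=41  (d history now [(1, 9), (5, 9), (6, 41)])
v7: WRITE c=30  (c history now [(2, 45), (7, 30)])
v8: WRITE c=35  (c history now [(2, 45), (7, 30), (8, 35)])
v9: WRITE f=21  (f history now [(4, 9), (9, 21)])
v10: WRITE f=12  (f history now [(4, 9), (9, 21), (10, 12)])
v11: WRITE c=18  (c history now [(2, 45), (7, 30), (8, 35), (11, 18)])
READ d @v4: history=[(1, 9), (5, 9), (6, 41)] -> pick v1 -> 9
v12: WRITE f=36  (f history now [(4, 9), (9, 21), (10, 12), (12, 36)])
READ a @v3: history=[] -> no version <= 3 -> NONE
v13: WRITE d=47  (d history now [(1, 9), (5, 9), (6, 41), (13, 47)])
v14: WRITE e=0  (e history now [(3, 18), (14, 0)])
v15: WRITE b=11  (b history now [(15, 11)])
READ b @v6: history=[(15, 11)] -> no version <= 6 -> NONE
READ a @v14: history=[] -> no version <= 14 -> NONE
v16: WRITE d=39  (d history now [(1, 9), (5, 9), (6, 41), (13, 47), (16, 39)])
v17: WRITE d=15  (d history now [(1, 9), (5, 9), (6, 41), (13, 47), (16, 39), (17, 15)])
READ e @v6: history=[(3, 18), (14, 0)] -> pick v3 -> 18
v18: WRITE a=35  (a history now [(18, 35)])
v19: WRITE c=15  (c history now [(2, 45), (7, 30), (8, 35), (11, 18), (19, 15)])
v20: WRITE f=45  (f history now [(4, 9), (9, 21), (10, 12), (12, 36), (20, 45)])
v21: WRITE f=10  (f history now [(4, 9), (9, 21), (10, 12), (12, 36), (20, 45), (21, 10)])
v22: WRITE e=31  (e history now [(3, 18), (14, 0), (22, 31)])

Answer: NONE
9
NONE
NONE
NONE
18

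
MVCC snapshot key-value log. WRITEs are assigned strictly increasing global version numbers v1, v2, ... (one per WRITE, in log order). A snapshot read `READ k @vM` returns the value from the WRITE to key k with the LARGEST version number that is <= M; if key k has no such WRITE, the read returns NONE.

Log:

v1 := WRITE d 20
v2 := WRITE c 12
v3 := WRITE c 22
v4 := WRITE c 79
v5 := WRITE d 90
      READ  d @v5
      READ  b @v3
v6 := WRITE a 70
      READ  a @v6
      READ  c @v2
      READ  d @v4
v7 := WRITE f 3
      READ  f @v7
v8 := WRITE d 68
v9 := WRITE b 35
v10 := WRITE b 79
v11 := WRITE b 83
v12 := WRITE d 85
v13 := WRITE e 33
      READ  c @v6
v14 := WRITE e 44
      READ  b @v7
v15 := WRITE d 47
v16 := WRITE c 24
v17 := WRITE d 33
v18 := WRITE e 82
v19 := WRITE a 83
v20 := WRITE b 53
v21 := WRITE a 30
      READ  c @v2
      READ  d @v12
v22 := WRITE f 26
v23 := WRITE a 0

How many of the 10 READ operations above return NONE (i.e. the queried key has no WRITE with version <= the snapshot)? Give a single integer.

v1: WRITE d=20  (d history now [(1, 20)])
v2: WRITE c=12  (c history now [(2, 12)])
v3: WRITE c=22  (c history now [(2, 12), (3, 22)])
v4: WRITE c=79  (c history now [(2, 12), (3, 22), (4, 79)])
v5: WRITE d=90  (d history now [(1, 20), (5, 90)])
READ d @v5: history=[(1, 20), (5, 90)] -> pick v5 -> 90
READ b @v3: history=[] -> no version <= 3 -> NONE
v6: WRITE a=70  (a history now [(6, 70)])
READ a @v6: history=[(6, 70)] -> pick v6 -> 70
READ c @v2: history=[(2, 12), (3, 22), (4, 79)] -> pick v2 -> 12
READ d @v4: history=[(1, 20), (5, 90)] -> pick v1 -> 20
v7: WRITE f=3  (f history now [(7, 3)])
READ f @v7: history=[(7, 3)] -> pick v7 -> 3
v8: WRITE d=68  (d history now [(1, 20), (5, 90), (8, 68)])
v9: WRITE b=35  (b history now [(9, 35)])
v10: WRITE b=79  (b history now [(9, 35), (10, 79)])
v11: WRITE b=83  (b history now [(9, 35), (10, 79), (11, 83)])
v12: WRITE d=85  (d history now [(1, 20), (5, 90), (8, 68), (12, 85)])
v13: WRITE e=33  (e history now [(13, 33)])
READ c @v6: history=[(2, 12), (3, 22), (4, 79)] -> pick v4 -> 79
v14: WRITE e=44  (e history now [(13, 33), (14, 44)])
READ b @v7: history=[(9, 35), (10, 79), (11, 83)] -> no version <= 7 -> NONE
v15: WRITE d=47  (d history now [(1, 20), (5, 90), (8, 68), (12, 85), (15, 47)])
v16: WRITE c=24  (c history now [(2, 12), (3, 22), (4, 79), (16, 24)])
v17: WRITE d=33  (d history now [(1, 20), (5, 90), (8, 68), (12, 85), (15, 47), (17, 33)])
v18: WRITE e=82  (e history now [(13, 33), (14, 44), (18, 82)])
v19: WRITE a=83  (a history now [(6, 70), (19, 83)])
v20: WRITE b=53  (b history now [(9, 35), (10, 79), (11, 83), (20, 53)])
v21: WRITE a=30  (a history now [(6, 70), (19, 83), (21, 30)])
READ c @v2: history=[(2, 12), (3, 22), (4, 79), (16, 24)] -> pick v2 -> 12
READ d @v12: history=[(1, 20), (5, 90), (8, 68), (12, 85), (15, 47), (17, 33)] -> pick v12 -> 85
v22: WRITE f=26  (f history now [(7, 3), (22, 26)])
v23: WRITE a=0  (a history now [(6, 70), (19, 83), (21, 30), (23, 0)])
Read results in order: ['90', 'NONE', '70', '12', '20', '3', '79', 'NONE', '12', '85']
NONE count = 2

Answer: 2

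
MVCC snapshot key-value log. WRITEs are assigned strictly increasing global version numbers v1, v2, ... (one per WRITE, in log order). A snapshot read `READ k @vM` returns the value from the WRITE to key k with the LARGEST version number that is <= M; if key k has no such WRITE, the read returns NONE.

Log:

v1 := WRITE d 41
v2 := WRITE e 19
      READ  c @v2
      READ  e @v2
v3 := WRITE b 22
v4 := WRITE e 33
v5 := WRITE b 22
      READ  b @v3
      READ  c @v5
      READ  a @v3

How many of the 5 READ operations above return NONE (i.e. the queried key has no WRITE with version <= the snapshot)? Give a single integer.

v1: WRITE d=41  (d history now [(1, 41)])
v2: WRITE e=19  (e history now [(2, 19)])
READ c @v2: history=[] -> no version <= 2 -> NONE
READ e @v2: history=[(2, 19)] -> pick v2 -> 19
v3: WRITE b=22  (b history now [(3, 22)])
v4: WRITE e=33  (e history now [(2, 19), (4, 33)])
v5: WRITE b=22  (b history now [(3, 22), (5, 22)])
READ b @v3: history=[(3, 22), (5, 22)] -> pick v3 -> 22
READ c @v5: history=[] -> no version <= 5 -> NONE
READ a @v3: history=[] -> no version <= 3 -> NONE
Read results in order: ['NONE', '19', '22', 'NONE', 'NONE']
NONE count = 3

Answer: 3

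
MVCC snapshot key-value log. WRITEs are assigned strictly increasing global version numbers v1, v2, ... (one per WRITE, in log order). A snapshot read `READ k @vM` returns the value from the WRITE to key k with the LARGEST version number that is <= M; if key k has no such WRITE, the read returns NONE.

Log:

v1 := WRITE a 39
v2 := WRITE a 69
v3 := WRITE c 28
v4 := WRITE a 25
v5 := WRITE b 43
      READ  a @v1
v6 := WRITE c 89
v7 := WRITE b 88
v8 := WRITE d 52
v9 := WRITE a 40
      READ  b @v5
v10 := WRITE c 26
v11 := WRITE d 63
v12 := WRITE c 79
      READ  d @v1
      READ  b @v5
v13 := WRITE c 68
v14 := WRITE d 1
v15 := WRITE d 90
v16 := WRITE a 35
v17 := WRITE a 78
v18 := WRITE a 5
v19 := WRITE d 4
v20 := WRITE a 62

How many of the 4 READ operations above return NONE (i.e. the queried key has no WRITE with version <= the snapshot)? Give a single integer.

v1: WRITE a=39  (a history now [(1, 39)])
v2: WRITE a=69  (a history now [(1, 39), (2, 69)])
v3: WRITE c=28  (c history now [(3, 28)])
v4: WRITE a=25  (a history now [(1, 39), (2, 69), (4, 25)])
v5: WRITE b=43  (b history now [(5, 43)])
READ a @v1: history=[(1, 39), (2, 69), (4, 25)] -> pick v1 -> 39
v6: WRITE c=89  (c history now [(3, 28), (6, 89)])
v7: WRITE b=88  (b history now [(5, 43), (7, 88)])
v8: WRITE d=52  (d history now [(8, 52)])
v9: WRITE a=40  (a history now [(1, 39), (2, 69), (4, 25), (9, 40)])
READ b @v5: history=[(5, 43), (7, 88)] -> pick v5 -> 43
v10: WRITE c=26  (c history now [(3, 28), (6, 89), (10, 26)])
v11: WRITE d=63  (d history now [(8, 52), (11, 63)])
v12: WRITE c=79  (c history now [(3, 28), (6, 89), (10, 26), (12, 79)])
READ d @v1: history=[(8, 52), (11, 63)] -> no version <= 1 -> NONE
READ b @v5: history=[(5, 43), (7, 88)] -> pick v5 -> 43
v13: WRITE c=68  (c history now [(3, 28), (6, 89), (10, 26), (12, 79), (13, 68)])
v14: WRITE d=1  (d history now [(8, 52), (11, 63), (14, 1)])
v15: WRITE d=90  (d history now [(8, 52), (11, 63), (14, 1), (15, 90)])
v16: WRITE a=35  (a history now [(1, 39), (2, 69), (4, 25), (9, 40), (16, 35)])
v17: WRITE a=78  (a history now [(1, 39), (2, 69), (4, 25), (9, 40), (16, 35), (17, 78)])
v18: WRITE a=5  (a history now [(1, 39), (2, 69), (4, 25), (9, 40), (16, 35), (17, 78), (18, 5)])
v19: WRITE d=4  (d history now [(8, 52), (11, 63), (14, 1), (15, 90), (19, 4)])
v20: WRITE a=62  (a history now [(1, 39), (2, 69), (4, 25), (9, 40), (16, 35), (17, 78), (18, 5), (20, 62)])
Read results in order: ['39', '43', 'NONE', '43']
NONE count = 1

Answer: 1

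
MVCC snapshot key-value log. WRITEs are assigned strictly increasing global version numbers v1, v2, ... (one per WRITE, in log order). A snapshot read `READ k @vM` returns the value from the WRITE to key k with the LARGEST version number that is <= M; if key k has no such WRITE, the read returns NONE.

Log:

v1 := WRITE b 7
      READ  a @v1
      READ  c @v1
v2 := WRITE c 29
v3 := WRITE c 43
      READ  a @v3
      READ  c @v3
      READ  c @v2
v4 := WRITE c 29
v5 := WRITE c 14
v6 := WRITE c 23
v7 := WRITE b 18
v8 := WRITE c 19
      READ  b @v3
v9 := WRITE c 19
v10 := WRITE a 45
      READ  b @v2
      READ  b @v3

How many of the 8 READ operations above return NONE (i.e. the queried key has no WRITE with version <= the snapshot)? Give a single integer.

v1: WRITE b=7  (b history now [(1, 7)])
READ a @v1: history=[] -> no version <= 1 -> NONE
READ c @v1: history=[] -> no version <= 1 -> NONE
v2: WRITE c=29  (c history now [(2, 29)])
v3: WRITE c=43  (c history now [(2, 29), (3, 43)])
READ a @v3: history=[] -> no version <= 3 -> NONE
READ c @v3: history=[(2, 29), (3, 43)] -> pick v3 -> 43
READ c @v2: history=[(2, 29), (3, 43)] -> pick v2 -> 29
v4: WRITE c=29  (c history now [(2, 29), (3, 43), (4, 29)])
v5: WRITE c=14  (c history now [(2, 29), (3, 43), (4, 29), (5, 14)])
v6: WRITE c=23  (c history now [(2, 29), (3, 43), (4, 29), (5, 14), (6, 23)])
v7: WRITE b=18  (b history now [(1, 7), (7, 18)])
v8: WRITE c=19  (c history now [(2, 29), (3, 43), (4, 29), (5, 14), (6, 23), (8, 19)])
READ b @v3: history=[(1, 7), (7, 18)] -> pick v1 -> 7
v9: WRITE c=19  (c history now [(2, 29), (3, 43), (4, 29), (5, 14), (6, 23), (8, 19), (9, 19)])
v10: WRITE a=45  (a history now [(10, 45)])
READ b @v2: history=[(1, 7), (7, 18)] -> pick v1 -> 7
READ b @v3: history=[(1, 7), (7, 18)] -> pick v1 -> 7
Read results in order: ['NONE', 'NONE', 'NONE', '43', '29', '7', '7', '7']
NONE count = 3

Answer: 3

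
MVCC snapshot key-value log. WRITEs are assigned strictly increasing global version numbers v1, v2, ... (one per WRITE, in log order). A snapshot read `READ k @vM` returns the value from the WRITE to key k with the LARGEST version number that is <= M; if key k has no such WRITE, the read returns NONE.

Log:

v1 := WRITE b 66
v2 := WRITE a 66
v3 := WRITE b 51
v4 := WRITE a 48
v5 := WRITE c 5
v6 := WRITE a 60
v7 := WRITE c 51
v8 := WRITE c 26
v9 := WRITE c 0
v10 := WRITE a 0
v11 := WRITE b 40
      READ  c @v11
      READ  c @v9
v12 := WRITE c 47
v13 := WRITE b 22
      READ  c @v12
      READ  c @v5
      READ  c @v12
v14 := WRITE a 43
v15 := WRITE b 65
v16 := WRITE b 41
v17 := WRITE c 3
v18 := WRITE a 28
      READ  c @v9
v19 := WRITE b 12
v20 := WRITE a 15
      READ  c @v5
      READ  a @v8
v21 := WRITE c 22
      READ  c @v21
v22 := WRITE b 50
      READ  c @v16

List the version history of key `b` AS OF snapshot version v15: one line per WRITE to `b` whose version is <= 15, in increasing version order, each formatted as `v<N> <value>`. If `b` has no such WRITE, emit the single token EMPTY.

Scan writes for key=b with version <= 15:
  v1 WRITE b 66 -> keep
  v2 WRITE a 66 -> skip
  v3 WRITE b 51 -> keep
  v4 WRITE a 48 -> skip
  v5 WRITE c 5 -> skip
  v6 WRITE a 60 -> skip
  v7 WRITE c 51 -> skip
  v8 WRITE c 26 -> skip
  v9 WRITE c 0 -> skip
  v10 WRITE a 0 -> skip
  v11 WRITE b 40 -> keep
  v12 WRITE c 47 -> skip
  v13 WRITE b 22 -> keep
  v14 WRITE a 43 -> skip
  v15 WRITE b 65 -> keep
  v16 WRITE b 41 -> drop (> snap)
  v17 WRITE c 3 -> skip
  v18 WRITE a 28 -> skip
  v19 WRITE b 12 -> drop (> snap)
  v20 WRITE a 15 -> skip
  v21 WRITE c 22 -> skip
  v22 WRITE b 50 -> drop (> snap)
Collected: [(1, 66), (3, 51), (11, 40), (13, 22), (15, 65)]

Answer: v1 66
v3 51
v11 40
v13 22
v15 65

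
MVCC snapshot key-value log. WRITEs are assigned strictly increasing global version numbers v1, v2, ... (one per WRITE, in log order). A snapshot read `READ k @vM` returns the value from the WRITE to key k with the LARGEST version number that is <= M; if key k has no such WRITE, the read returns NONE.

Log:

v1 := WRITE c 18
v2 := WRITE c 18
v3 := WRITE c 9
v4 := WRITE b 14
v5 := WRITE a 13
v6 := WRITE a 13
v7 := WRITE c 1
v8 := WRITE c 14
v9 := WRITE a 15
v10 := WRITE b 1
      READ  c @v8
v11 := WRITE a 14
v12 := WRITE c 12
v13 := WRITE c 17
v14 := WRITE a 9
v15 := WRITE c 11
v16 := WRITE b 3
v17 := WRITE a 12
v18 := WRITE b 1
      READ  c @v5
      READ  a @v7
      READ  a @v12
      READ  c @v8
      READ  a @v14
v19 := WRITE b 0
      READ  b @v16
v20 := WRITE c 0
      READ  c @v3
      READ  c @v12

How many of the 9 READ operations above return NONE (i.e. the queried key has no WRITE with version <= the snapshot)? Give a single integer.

Answer: 0

Derivation:
v1: WRITE c=18  (c history now [(1, 18)])
v2: WRITE c=18  (c history now [(1, 18), (2, 18)])
v3: WRITE c=9  (c history now [(1, 18), (2, 18), (3, 9)])
v4: WRITE b=14  (b history now [(4, 14)])
v5: WRITE a=13  (a history now [(5, 13)])
v6: WRITE a=13  (a history now [(5, 13), (6, 13)])
v7: WRITE c=1  (c history now [(1, 18), (2, 18), (3, 9), (7, 1)])
v8: WRITE c=14  (c history now [(1, 18), (2, 18), (3, 9), (7, 1), (8, 14)])
v9: WRITE a=15  (a history now [(5, 13), (6, 13), (9, 15)])
v10: WRITE b=1  (b history now [(4, 14), (10, 1)])
READ c @v8: history=[(1, 18), (2, 18), (3, 9), (7, 1), (8, 14)] -> pick v8 -> 14
v11: WRITE a=14  (a history now [(5, 13), (6, 13), (9, 15), (11, 14)])
v12: WRITE c=12  (c history now [(1, 18), (2, 18), (3, 9), (7, 1), (8, 14), (12, 12)])
v13: WRITE c=17  (c history now [(1, 18), (2, 18), (3, 9), (7, 1), (8, 14), (12, 12), (13, 17)])
v14: WRITE a=9  (a history now [(5, 13), (6, 13), (9, 15), (11, 14), (14, 9)])
v15: WRITE c=11  (c history now [(1, 18), (2, 18), (3, 9), (7, 1), (8, 14), (12, 12), (13, 17), (15, 11)])
v16: WRITE b=3  (b history now [(4, 14), (10, 1), (16, 3)])
v17: WRITE a=12  (a history now [(5, 13), (6, 13), (9, 15), (11, 14), (14, 9), (17, 12)])
v18: WRITE b=1  (b history now [(4, 14), (10, 1), (16, 3), (18, 1)])
READ c @v5: history=[(1, 18), (2, 18), (3, 9), (7, 1), (8, 14), (12, 12), (13, 17), (15, 11)] -> pick v3 -> 9
READ a @v7: history=[(5, 13), (6, 13), (9, 15), (11, 14), (14, 9), (17, 12)] -> pick v6 -> 13
READ a @v12: history=[(5, 13), (6, 13), (9, 15), (11, 14), (14, 9), (17, 12)] -> pick v11 -> 14
READ c @v8: history=[(1, 18), (2, 18), (3, 9), (7, 1), (8, 14), (12, 12), (13, 17), (15, 11)] -> pick v8 -> 14
READ a @v14: history=[(5, 13), (6, 13), (9, 15), (11, 14), (14, 9), (17, 12)] -> pick v14 -> 9
v19: WRITE b=0  (b history now [(4, 14), (10, 1), (16, 3), (18, 1), (19, 0)])
READ b @v16: history=[(4, 14), (10, 1), (16, 3), (18, 1), (19, 0)] -> pick v16 -> 3
v20: WRITE c=0  (c history now [(1, 18), (2, 18), (3, 9), (7, 1), (8, 14), (12, 12), (13, 17), (15, 11), (20, 0)])
READ c @v3: history=[(1, 18), (2, 18), (3, 9), (7, 1), (8, 14), (12, 12), (13, 17), (15, 11), (20, 0)] -> pick v3 -> 9
READ c @v12: history=[(1, 18), (2, 18), (3, 9), (7, 1), (8, 14), (12, 12), (13, 17), (15, 11), (20, 0)] -> pick v12 -> 12
Read results in order: ['14', '9', '13', '14', '14', '9', '3', '9', '12']
NONE count = 0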